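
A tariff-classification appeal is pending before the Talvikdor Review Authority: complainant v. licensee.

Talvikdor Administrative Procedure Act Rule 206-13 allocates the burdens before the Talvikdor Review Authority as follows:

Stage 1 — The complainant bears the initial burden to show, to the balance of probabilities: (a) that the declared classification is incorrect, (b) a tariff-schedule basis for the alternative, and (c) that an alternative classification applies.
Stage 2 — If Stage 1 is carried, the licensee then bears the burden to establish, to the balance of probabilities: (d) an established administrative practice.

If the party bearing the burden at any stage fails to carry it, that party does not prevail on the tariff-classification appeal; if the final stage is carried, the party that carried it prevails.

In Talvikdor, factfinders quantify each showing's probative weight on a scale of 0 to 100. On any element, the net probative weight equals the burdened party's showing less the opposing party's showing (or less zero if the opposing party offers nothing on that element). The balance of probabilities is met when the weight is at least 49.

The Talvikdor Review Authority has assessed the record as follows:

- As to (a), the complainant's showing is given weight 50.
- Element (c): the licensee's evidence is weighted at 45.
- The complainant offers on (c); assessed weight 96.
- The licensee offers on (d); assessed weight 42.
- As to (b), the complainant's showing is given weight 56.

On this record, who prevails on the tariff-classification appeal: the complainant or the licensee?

complainant

Stage 1 — burden on complainant; standard: the balance of probabilities (weight is at least 49).
    (a): 50 ≥ 49 [met]
    (b): 56 ≥ 49 [met]
    (c): 96 − 45 = 51 ≥ 49 [met]
  Stage 1 carried; the burden shifts to the licensee.
Stage 2 — burden on licensee; standard: the balance of probabilities (weight is at least 49).
    (d): 42 < 49 [not met]
  The licensee does not carry Stage 2.
The complainant prevails.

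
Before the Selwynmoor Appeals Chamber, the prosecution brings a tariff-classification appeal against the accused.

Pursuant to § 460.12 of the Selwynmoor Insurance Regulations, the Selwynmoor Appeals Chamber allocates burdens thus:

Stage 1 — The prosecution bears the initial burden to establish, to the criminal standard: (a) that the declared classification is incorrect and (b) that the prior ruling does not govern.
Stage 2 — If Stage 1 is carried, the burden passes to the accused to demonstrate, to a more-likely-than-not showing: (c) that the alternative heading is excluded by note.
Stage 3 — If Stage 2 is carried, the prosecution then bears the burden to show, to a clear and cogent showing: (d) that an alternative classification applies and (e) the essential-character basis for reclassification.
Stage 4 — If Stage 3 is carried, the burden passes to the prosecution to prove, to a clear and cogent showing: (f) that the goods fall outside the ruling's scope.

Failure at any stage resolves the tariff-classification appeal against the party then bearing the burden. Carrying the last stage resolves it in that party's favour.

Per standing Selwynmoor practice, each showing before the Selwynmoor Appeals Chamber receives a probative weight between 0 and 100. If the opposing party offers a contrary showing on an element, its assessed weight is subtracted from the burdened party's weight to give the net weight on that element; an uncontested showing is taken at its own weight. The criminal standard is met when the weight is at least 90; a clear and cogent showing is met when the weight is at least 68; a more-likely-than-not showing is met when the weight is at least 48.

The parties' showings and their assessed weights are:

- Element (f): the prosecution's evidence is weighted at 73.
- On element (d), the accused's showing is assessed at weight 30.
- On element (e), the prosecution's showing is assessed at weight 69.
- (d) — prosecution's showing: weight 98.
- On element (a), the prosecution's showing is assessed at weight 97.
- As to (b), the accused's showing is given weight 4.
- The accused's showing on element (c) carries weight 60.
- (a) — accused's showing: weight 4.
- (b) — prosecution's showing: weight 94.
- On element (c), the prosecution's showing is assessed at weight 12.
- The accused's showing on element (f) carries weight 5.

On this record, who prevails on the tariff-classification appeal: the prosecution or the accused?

Stage 1 (prosecution, the criminal standard, weight is at least 90): (a) net 97−4=93 ≥ 90 — meets; (b) net 94−4=90 ≥ 90 — meets.
  Stage 1 carried; the burden shifts to the accused.
Stage 2 (accused, a more-likely-than-not showing, weight is at least 48): (c) net 60−12=48 ≥ 48 — meets.
  Stage 2 is satisfied; the onus moves to the prosecution.
Stage 3 (prosecution, a clear and cogent showing, weight is at least 68): (d) net 98−30=68 ≥ 68 — meets; (e) 69 ≥ 68 — meets.
  Stage 3 is satisfied; the prosecution continues to bear the burden.
Stage 4 (prosecution, a clear and cogent showing, weight is at least 68): (f) net 73−5=68 ≥ 68 — meets.
  All elements met at the final stage.
All stages carried — the prosecution prevails.

prosecution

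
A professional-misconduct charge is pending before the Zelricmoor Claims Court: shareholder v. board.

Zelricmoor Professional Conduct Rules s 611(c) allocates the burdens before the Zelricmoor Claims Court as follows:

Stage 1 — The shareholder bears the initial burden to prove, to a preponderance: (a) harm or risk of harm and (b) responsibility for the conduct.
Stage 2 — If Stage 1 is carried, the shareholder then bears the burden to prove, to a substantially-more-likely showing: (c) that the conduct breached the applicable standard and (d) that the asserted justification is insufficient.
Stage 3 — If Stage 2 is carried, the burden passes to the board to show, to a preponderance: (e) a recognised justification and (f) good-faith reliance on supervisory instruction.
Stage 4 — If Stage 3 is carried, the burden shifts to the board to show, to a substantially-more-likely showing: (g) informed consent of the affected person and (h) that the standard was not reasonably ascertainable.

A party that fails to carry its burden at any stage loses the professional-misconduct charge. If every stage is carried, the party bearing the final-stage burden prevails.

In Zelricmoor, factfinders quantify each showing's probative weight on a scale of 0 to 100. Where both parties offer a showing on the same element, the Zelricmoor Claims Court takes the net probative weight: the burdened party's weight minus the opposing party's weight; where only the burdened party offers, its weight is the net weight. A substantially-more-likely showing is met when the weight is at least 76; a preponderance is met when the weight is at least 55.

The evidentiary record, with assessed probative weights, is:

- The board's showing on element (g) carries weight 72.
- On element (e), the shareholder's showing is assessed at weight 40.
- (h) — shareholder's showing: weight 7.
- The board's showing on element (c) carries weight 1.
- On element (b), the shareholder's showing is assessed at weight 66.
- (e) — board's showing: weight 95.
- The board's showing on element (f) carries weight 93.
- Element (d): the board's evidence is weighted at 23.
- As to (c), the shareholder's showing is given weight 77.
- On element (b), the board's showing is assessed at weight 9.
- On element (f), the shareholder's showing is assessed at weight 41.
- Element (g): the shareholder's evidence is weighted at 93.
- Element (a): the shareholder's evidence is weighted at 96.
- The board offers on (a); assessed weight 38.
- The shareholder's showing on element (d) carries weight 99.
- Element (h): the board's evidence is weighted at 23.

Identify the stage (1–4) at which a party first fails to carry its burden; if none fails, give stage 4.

stage 3

At Stage 1 the shareholder must meet a preponderance (weight is at least 55): on (a) the weight is 96 less the opposing 38 gives net 58, which does reach 55, so (a) meets the standard; on (b) the weight is 66 less the opposing 9 gives net 57, which does reach 55, so (b) meets the standard.
  Stage 1 is satisfied; the shareholder continues to bear the burden.
At Stage 2 the shareholder must meet a substantially-more-likely showing (weight is at least 76): on (c) the weight is 77 less the opposing 1 gives net 76, ≥ 76, so (c) meets the standard; on (d) the weight is 99 less the opposing 23 gives net 76, ≥ 76, so (d) meets the standard.
  The shareholder carries Stage 2; the board now bears the burden.
At Stage 3 the board must meet a preponderance (weight is at least 55): on (e) the weight is 95 less the opposing 40 gives net 55, which does reach 55, so (e) meets the standard; on (f) the weight is 93 less the opposing 41 gives net 52, < 55, so (f) does not meet the standard.
  The board does not carry Stage 3.
The shareholder prevails.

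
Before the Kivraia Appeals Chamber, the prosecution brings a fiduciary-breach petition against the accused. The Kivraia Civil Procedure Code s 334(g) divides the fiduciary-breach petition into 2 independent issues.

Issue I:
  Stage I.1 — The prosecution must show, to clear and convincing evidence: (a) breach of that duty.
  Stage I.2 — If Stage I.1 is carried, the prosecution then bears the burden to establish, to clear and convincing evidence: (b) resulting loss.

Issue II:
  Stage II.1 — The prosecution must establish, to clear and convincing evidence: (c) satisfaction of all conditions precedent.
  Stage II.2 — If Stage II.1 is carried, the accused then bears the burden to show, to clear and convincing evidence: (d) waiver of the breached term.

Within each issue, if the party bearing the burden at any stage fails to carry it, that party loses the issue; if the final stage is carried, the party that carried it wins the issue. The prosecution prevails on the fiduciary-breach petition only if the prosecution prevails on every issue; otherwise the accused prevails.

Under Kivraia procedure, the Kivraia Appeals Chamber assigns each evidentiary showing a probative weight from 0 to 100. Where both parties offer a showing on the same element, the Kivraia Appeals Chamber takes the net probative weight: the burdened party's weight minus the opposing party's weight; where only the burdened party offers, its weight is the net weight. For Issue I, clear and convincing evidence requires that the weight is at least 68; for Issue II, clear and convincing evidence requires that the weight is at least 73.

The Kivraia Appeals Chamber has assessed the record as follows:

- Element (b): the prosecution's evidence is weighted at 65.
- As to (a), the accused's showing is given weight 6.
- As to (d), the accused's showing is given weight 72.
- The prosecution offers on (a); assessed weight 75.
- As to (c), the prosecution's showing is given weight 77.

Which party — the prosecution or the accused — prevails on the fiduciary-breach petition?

— Issue I —
At Stage I.1 the prosecution must meet clear and convincing evidence (weight is at least 68): on (a) the weight is 75 less the opposing 6 gives net 69, which does reach 68, so (a) meets the standard.
  All elements met. The prosecution retains the burden for Stage I.2.
At Stage I.2 the prosecution must meet clear and convincing evidence (weight is at least 68): on (b) the weight is 65, < 68, so (b) does not meet the standard.
  The prosecution does not carry Stage I.2.
The analysis ends at Stage I.2; the accused prevails on this issue.
— Issue II —
At Stage II.1 the prosecution must meet clear and convincing evidence (weight is at least 73): on (c) the weight is 77, which does reach 73, so (c) meets the standard.
  Stage II.1 carried; the burden shifts to the accused.
At Stage II.2 the accused must meet clear and convincing evidence (weight is at least 73): on (d) the weight is 72, which does not reach 73, so (d) does not meet the standard.
  The accused does not carry Stage II.2.
The prosecution prevails on this issue.
Per-issue: Issue I → accused; Issue II → prosecution. The prosecution must prevail on every issue; overall, the accused prevails.

accused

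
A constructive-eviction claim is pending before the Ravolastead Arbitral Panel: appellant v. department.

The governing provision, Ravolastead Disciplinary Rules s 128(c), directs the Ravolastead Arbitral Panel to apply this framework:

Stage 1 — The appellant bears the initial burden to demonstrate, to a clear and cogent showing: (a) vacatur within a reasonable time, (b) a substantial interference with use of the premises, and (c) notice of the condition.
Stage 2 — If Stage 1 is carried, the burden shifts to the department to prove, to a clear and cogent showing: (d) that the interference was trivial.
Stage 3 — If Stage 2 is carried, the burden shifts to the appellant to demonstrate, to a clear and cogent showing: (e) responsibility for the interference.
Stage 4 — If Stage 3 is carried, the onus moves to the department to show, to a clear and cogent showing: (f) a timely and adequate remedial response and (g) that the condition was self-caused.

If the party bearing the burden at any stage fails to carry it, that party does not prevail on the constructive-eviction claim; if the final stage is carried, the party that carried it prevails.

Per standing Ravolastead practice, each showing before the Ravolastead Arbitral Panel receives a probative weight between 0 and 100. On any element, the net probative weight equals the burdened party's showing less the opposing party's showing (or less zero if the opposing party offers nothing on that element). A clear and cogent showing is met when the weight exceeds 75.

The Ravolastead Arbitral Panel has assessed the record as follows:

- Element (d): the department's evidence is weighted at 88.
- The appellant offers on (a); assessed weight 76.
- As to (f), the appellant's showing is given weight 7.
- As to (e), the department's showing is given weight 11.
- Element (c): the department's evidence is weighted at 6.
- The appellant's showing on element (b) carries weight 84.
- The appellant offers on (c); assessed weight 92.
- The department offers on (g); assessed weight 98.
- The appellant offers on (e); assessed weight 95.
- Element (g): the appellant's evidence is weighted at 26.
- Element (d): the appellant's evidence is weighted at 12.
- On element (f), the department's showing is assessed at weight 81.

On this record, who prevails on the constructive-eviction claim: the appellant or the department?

appellant

Stage 1 (appellant, a clear and cogent showing, weight exceeds 75): (a) 76 > 75 — meets; (b) 84 > 75 — meets; (c) net 92−6=86 > 75 — meets.
  All elements met. The burden passes to the department.
Stage 2 (department, a clear and cogent showing, weight exceeds 75): (d) net 88−12=76 > 75 — meets.
  Stage 2 carried; the burden shifts to the appellant.
Stage 3 (appellant, a clear and cogent showing, weight exceeds 75): (e) net 95−11=84 > 75 — meets.
  Stage 3 carried; the burden shifts to the department.
Stage 4 (department, a clear and cogent showing, weight exceeds 75): (f) net 81−7=74 ≤ 75 — fails; (g) net 98−26=72 ≤ 75 — fails.
  Not every element is met, so the department fails to carry Stage 4.
The appellant prevails.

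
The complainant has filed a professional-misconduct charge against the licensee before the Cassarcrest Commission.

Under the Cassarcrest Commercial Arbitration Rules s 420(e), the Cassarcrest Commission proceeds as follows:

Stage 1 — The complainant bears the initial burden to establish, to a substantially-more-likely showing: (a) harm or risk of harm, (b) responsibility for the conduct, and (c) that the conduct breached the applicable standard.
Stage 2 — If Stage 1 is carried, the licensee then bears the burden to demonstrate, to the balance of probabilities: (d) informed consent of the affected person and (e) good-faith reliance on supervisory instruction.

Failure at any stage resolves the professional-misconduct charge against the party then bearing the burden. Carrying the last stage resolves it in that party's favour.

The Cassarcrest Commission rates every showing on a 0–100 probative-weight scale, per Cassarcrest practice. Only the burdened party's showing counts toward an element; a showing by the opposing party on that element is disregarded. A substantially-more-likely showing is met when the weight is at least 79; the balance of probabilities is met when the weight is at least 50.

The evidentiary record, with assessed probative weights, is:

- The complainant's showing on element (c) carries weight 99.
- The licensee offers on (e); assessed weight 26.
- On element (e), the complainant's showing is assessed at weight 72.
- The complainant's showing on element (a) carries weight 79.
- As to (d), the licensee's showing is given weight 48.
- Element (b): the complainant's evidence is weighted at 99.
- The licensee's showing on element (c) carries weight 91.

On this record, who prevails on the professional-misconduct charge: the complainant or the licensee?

complainant

At Stage 1 the complainant must meet a substantially-more-likely showing (weight is at least 79): on (a) the weight is 79, which does reach 79, so (a) meets the standard; on (b) the weight is 99, which does reach 79, so (b) meets the standard; on (c) the weight is 99 (the licensee's 91 is given no effect), ≥ 79, so (c) meets the standard.
  Stage 1 is satisfied; the onus moves to the licensee.
At Stage 2 the licensee must meet the balance of probabilities (weight is at least 50): on (d) the weight is 48, < 50, so (d) does not meet the standard; on (e) the weight is 26 (the complainant's 72 is given no effect), which does not reach 50, so (e) does not meet the standard.
  Not every element is met, so the licensee fails to carry Stage 2.
The complainant prevails.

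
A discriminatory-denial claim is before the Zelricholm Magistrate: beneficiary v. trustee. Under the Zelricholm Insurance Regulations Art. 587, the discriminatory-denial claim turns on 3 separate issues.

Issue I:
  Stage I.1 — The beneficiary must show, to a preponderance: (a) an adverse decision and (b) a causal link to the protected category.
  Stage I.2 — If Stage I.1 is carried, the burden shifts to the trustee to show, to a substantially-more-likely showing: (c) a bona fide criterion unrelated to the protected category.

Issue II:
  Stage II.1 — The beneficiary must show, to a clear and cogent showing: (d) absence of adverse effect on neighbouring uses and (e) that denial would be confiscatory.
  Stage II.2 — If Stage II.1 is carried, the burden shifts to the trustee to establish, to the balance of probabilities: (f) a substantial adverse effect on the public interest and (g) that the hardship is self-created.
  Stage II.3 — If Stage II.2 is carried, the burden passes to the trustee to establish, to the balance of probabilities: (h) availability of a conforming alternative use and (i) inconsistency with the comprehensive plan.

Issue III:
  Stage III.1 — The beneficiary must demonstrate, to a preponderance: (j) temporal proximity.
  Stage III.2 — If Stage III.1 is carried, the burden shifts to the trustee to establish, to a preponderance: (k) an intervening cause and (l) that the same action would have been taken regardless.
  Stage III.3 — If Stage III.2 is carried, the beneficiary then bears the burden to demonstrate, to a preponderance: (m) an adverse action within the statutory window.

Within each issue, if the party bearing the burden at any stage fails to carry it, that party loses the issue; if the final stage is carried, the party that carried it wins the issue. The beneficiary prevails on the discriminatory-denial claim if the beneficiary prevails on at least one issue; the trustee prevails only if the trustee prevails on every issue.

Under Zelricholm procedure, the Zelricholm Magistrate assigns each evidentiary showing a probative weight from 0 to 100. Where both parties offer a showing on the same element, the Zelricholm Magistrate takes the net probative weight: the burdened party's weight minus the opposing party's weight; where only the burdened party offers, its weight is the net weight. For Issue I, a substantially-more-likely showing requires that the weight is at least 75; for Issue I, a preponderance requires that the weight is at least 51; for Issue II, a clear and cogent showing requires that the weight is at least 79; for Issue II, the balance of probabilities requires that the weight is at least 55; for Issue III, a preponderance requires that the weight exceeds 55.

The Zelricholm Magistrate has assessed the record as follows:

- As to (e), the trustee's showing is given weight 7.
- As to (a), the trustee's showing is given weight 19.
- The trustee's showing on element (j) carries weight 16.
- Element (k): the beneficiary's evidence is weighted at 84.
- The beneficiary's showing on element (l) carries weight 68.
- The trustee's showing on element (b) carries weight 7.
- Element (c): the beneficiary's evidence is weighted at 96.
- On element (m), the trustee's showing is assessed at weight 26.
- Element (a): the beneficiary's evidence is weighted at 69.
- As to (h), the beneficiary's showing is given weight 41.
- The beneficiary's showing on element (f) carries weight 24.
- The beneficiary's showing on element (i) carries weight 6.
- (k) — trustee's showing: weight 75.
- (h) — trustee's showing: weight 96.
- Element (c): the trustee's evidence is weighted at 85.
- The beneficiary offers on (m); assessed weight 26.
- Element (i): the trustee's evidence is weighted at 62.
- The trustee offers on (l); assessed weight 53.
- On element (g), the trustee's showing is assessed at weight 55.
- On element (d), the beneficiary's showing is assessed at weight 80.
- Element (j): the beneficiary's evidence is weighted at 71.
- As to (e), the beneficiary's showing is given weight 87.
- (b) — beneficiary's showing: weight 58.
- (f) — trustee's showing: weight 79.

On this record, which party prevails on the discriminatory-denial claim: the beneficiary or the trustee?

trustee

— Issue I —
Stage I.1 — burden on beneficiary; standard: a preponderance (weight is at least 51).
    (a): 69 − 19 = 50 < 51 [not met]
    (b): 58 − 7 = 51 ≥ 51 [met]
  The beneficiary does not carry Stage I.1.
The trustee prevails on this issue.
— Issue II —
Stage II.1 — burden on beneficiary; standard: a clear and cogent showing (weight is at least 79).
    (d): 80 ≥ 79 [met]
    (e): 87 − 7 = 80 ≥ 79 [met]
  The beneficiary carries Stage II.1; the trustee now bears the burden.
Stage II.2 — burden on trustee; standard: the balance of probabilities (weight is at least 55).
    (f): 79 − 24 = 55 ≥ 55 [met]
    (g): 55 ≥ 55 [met]
  Stage II.2 carried; the burden remains with the trustee.
Stage II.3 — burden on trustee; standard: the balance of probabilities (weight is at least 55).
    (h): 96 − 41 = 55 ≥ 55 [met]
    (i): 62 − 6 = 56 ≥ 55 [met]
  Stage II.3 carried; the final stage is satisfied.
All stages carried — the trustee prevails on this issue.
— Issue III —
Stage III.1 — burden on beneficiary; standard: a preponderance (weight exceeds 55).
    (j): 71 − 16 = 55 ≤ 55 [not met]
  Stage III.1 not carried; the beneficiary fails its burden.
The trustee prevails on this issue.
Per-issue: Issue I → trustee; Issue II → trustee; Issue III → trustee. The beneficiary must prevail on at least one issue; overall, the trustee prevails.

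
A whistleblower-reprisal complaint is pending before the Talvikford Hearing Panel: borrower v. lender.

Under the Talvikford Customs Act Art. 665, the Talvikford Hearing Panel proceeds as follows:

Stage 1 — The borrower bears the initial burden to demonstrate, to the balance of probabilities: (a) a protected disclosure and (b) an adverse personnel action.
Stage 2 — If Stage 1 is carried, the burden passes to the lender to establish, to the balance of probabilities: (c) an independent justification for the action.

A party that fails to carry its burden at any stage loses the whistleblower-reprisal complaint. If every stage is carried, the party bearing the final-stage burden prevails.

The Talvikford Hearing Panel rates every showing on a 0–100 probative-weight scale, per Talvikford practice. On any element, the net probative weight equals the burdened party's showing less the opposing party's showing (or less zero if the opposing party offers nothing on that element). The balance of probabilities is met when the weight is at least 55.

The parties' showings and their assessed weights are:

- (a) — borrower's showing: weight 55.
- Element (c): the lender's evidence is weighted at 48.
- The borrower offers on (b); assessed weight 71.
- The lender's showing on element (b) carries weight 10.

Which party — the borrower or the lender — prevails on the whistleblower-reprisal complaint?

Stage 1 (borrower, the balance of probabilities, weight is at least 55): (a) 55 ≥ 55 — meets; (b) net 71−10=61 ≥ 55 — meets.
  All elements met. The burden passes to the lender.
Stage 2 (lender, the balance of probabilities, weight is at least 55): (c) 48 < 55 — fails.
  The lender does not carry Stage 2.
The analysis ends at Stage 2; the borrower prevails.

borrower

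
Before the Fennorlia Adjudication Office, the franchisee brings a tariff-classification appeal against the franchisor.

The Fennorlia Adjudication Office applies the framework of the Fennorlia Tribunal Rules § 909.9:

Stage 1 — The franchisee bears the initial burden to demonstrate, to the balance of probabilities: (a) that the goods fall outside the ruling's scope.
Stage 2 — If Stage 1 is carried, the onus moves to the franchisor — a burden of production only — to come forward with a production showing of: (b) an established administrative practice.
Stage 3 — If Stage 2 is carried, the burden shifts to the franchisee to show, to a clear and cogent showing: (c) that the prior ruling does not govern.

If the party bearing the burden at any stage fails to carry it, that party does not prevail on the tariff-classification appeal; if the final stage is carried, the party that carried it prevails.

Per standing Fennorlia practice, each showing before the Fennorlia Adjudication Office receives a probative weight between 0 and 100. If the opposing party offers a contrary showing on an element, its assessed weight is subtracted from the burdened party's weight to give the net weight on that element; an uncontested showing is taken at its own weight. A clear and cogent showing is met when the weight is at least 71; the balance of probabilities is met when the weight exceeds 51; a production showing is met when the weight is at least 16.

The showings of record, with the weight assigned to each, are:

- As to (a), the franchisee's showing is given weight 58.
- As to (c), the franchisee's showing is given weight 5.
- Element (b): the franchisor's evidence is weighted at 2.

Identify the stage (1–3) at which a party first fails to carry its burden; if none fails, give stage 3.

stage 2

Stage 1 (franchisee, the balance of probabilities, weight exceeds 51): (a) 58 > 51 — meets.
  The franchisee carries Stage 1; the franchisor now bears the burden.
Stage 2 (franchisor, a production showing, weight is at least 16): (b) 2 < 16 — fails.
  Stage 2 not carried; the franchisor fails its burden.
The analysis ends at Stage 2; the franchisee prevails.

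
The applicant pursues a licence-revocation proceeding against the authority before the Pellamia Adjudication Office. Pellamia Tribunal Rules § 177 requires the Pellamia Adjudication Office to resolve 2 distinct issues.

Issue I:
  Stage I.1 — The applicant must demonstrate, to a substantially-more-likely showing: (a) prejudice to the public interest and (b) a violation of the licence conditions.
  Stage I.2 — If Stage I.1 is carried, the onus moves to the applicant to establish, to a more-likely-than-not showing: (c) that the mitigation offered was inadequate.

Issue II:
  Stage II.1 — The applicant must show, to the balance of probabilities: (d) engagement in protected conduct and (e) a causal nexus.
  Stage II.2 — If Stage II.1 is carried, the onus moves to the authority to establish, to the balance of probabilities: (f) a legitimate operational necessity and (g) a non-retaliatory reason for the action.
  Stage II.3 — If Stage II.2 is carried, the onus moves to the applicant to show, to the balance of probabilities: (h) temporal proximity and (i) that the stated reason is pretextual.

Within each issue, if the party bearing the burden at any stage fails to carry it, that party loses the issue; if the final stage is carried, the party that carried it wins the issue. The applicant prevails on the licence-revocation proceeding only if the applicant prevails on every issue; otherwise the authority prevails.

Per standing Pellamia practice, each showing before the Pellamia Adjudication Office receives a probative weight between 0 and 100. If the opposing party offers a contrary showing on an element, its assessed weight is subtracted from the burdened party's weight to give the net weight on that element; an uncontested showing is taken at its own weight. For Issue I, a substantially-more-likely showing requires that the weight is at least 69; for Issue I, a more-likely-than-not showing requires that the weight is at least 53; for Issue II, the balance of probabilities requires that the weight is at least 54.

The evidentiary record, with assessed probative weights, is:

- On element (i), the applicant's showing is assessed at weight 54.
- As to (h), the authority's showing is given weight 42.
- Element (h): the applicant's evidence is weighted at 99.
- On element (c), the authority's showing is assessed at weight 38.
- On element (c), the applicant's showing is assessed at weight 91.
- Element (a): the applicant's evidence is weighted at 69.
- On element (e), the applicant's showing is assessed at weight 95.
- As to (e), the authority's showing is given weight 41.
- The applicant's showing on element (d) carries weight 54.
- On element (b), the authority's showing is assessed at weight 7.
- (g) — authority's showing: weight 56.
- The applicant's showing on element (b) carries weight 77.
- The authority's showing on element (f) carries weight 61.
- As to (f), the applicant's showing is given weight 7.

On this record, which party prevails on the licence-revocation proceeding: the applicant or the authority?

— Issue I —
Stage I.1 (applicant, a substantially-more-likely showing, weight is at least 69): (a) 69 ≥ 69 — meets; (b) net 77−7=70 ≥ 69 — meets.
  Stage I.1 carried; the burden remains with the applicant.
Stage I.2 (applicant, a more-likely-than-not showing, weight is at least 53): (c) net 91−38=53 ≥ 53 — meets.
  Stage I.2 carried; the final stage is satisfied.
With every stage satisfied, the applicant prevails on this issue.
— Issue II —
Stage II.1 — burden on applicant; standard: the balance of probabilities (weight is at least 54).
    (d): 54 ≥ 54 [met]
    (e): 95 − 41 = 54 ≥ 54 [met]
  Stage II.1 carried; the burden shifts to the authority.
Stage II.2 — burden on authority; standard: the balance of probabilities (weight is at least 54).
    (f): 61 − 7 = 54 ≥ 54 [met]
    (g): 56 ≥ 54 [met]
  All elements met. The burden passes to the applicant.
Stage II.3 — burden on applicant; standard: the balance of probabilities (weight is at least 54).
    (h): 99 − 42 = 57 ≥ 54 [met]
    (i): 54 ≥ 54 [met]
  Stage II.3 carried; the final stage is satisfied.
With every stage satisfied, the applicant prevails on this issue.
Per-issue: Issue I → applicant; Issue II → applicant. The applicant must prevail on every issue; overall, the applicant prevails.

applicant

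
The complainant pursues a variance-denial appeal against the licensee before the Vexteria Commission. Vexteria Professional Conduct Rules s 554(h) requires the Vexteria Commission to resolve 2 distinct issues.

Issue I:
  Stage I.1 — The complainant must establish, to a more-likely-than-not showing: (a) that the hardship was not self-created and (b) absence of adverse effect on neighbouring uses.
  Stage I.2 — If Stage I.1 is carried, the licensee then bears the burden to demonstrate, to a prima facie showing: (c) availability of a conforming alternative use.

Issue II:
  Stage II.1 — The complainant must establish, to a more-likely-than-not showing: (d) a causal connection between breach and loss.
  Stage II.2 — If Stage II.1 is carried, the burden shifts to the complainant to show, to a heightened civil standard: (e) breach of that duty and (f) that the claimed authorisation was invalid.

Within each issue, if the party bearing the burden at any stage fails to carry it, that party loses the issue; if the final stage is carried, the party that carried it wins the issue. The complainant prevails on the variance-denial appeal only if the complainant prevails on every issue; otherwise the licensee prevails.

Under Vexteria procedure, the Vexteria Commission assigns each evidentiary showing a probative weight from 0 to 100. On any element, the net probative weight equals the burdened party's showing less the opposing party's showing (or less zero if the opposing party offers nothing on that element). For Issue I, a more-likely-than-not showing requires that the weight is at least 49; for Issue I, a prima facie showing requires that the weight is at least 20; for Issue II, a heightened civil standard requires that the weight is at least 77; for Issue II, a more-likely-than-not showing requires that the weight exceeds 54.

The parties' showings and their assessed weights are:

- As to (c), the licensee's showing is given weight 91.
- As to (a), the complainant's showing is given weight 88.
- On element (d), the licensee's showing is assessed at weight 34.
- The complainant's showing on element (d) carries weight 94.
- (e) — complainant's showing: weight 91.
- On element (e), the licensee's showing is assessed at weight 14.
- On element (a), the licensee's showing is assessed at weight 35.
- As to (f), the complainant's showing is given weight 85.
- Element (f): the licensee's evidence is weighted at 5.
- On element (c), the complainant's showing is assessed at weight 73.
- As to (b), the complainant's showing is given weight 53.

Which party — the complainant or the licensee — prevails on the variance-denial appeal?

— Issue I —
Stage I.1 — burden on complainant; standard: a more-likely-than-not showing (weight is at least 49).
    (a): 88 − 35 = 53 ≥ 49 [met]
    (b): 53 ≥ 49 [met]
  The complainant carries Stage I.1; the licensee now bears the burden.
Stage I.2 — burden on licensee; standard: a prima facie showing (weight is at least 20).
    (c): 91 − 73 = 18 < 20 [not met]
  The licensee does not carry Stage I.2.
So the complainant prevails on this issue.
— Issue II —
Stage II.1 (complainant, a more-likely-than-not showing, weight exceeds 54): (d) net 94−34=60 > 54 — meets.
  All elements met. The complainant retains the burden for Stage II.2.
Stage II.2 (complainant, a heightened civil standard, weight is at least 77): (e) net 91−14=77 ≥ 77 — meets; (f) net 85−5=80 ≥ 77 — meets.
  Stage II.2 carried; the final stage is satisfied.
All stages carried — the complainant prevails on this issue.
Per-issue: Issue I → complainant; Issue II → complainant. The complainant must prevail on every issue; overall, the complainant prevails.

complainant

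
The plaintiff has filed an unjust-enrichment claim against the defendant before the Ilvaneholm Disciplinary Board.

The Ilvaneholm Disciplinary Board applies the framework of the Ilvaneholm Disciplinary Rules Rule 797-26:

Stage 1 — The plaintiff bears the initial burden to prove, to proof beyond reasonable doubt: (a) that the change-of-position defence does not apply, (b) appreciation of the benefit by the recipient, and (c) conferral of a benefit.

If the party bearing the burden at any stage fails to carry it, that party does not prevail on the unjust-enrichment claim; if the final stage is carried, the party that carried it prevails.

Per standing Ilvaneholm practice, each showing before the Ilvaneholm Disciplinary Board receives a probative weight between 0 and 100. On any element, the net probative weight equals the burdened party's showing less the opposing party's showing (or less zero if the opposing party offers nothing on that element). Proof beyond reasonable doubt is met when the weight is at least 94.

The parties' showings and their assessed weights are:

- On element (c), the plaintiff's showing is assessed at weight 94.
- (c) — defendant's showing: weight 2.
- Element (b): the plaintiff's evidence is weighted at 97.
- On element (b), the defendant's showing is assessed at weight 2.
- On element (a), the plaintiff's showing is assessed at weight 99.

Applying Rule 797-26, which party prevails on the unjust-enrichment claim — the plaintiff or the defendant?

Stage 1 — burden on plaintiff; standard: proof beyond reasonable doubt (weight is at least 94).
    (a): 99 ≥ 94 [met]
    (b): 97 − 2 = 95 ≥ 94 [met]
    (c): 94 − 2 = 92 < 94 [not met]
  Stage 1 not carried; the plaintiff fails its burden.
The defendant prevails.

defendant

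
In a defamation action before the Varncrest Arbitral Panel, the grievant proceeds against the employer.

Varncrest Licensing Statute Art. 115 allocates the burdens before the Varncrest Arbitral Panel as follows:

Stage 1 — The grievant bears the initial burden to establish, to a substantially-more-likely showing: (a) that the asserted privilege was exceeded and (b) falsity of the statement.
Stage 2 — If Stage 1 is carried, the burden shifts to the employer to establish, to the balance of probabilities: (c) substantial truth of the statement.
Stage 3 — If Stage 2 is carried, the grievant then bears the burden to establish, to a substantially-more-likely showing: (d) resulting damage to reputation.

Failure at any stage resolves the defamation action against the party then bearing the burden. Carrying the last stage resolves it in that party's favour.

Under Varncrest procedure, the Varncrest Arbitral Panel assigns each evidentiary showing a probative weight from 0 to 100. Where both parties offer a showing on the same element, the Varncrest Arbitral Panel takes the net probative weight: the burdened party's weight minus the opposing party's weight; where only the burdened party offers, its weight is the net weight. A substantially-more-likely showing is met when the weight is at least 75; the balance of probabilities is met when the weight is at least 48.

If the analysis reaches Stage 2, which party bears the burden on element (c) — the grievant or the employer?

employer

Stage 2's rule assigns the burden to the employer (to the balance of probabilities).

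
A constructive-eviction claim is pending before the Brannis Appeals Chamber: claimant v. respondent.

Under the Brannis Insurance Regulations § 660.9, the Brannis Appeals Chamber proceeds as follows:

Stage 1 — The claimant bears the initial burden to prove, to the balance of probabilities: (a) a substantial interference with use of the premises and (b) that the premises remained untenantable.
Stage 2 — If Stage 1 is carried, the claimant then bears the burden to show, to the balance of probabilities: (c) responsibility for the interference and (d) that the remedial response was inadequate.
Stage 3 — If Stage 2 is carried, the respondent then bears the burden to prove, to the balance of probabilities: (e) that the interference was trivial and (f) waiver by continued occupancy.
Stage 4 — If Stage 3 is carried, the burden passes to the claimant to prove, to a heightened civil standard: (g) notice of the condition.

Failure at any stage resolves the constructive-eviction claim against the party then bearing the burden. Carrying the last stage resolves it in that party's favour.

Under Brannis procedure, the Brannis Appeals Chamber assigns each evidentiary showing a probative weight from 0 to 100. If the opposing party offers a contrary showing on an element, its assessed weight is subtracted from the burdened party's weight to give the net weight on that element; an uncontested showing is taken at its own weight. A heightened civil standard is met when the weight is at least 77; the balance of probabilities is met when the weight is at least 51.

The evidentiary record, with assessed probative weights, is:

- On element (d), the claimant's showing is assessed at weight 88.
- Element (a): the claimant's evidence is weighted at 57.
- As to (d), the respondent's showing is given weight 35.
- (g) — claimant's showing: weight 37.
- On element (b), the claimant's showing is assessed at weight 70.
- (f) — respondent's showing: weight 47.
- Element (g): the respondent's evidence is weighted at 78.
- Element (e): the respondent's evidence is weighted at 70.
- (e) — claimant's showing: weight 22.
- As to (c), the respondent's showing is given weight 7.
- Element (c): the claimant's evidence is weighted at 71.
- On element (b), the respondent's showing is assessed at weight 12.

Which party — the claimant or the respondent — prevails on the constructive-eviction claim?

Stage 1 (claimant, the balance of probabilities, weight is at least 51): (a) 57 ≥ 51 — meets; (b) net 70−12=58 ≥ 51 — meets.
  Stage 1 carried; the burden remains with the claimant.
Stage 2 (claimant, the balance of probabilities, weight is at least 51): (c) net 71−7=64 ≥ 51 — meets; (d) net 88−35=53 ≥ 51 — meets.
  All elements met. The burden passes to the respondent.
Stage 3 (respondent, the balance of probabilities, weight is at least 51): (e) net 70−22=48 < 51 — fails; (f) 47 < 51 — fails.
  The respondent does not carry Stage 3.
The analysis ends at Stage 3; the claimant prevails.

claimant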